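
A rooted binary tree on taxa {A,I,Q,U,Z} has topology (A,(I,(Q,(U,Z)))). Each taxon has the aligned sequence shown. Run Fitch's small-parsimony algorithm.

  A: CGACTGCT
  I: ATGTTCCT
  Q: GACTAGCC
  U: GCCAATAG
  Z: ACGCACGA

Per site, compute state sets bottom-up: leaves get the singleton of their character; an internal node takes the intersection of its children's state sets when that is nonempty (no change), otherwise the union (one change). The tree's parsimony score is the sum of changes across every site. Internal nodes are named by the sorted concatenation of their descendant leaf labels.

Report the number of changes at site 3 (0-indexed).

UZ@0: {G} ∪ {A} = {A,G} (union, +1)
QUZ@0: {G} ∩ {A,G} = {G} (intersection, +0)
IQUZ@0: {A} ∪ {G} = {A,G} (union, +1)
AIQUZ@0: {C} ∪ {A,G} = {A,C,G} (union, +1)
UZ@1: {C} ∩ {C} = {C} (intersection, +0)
QUZ@1: {A} ∪ {C} = {A,C} (union, +1)
IQUZ@1: {T} ∪ {A,C} = {A,C,T} (union, +1)
AIQUZ@1: {G} ∪ {A,C,T} = {A,C,G,T} (union, +1)
UZ@2: {C} ∪ {G} = {C,G} (union, +1)
QUZ@2: {C} ∩ {C,G} = {C} (intersection, +0)
IQUZ@2: {G} ∪ {C} = {C,G} (union, +1)
AIQUZ@2: {A} ∪ {C,G} = {A,C,G} (union, +1)
UZ@3: {A} ∪ {C} = {A,C} (union, +1)
QUZ@3: {T} ∪ {A,C} = {A,C,T} (union, +1)
IQUZ@3: {T} ∩ {A,C,T} = {T} (intersection, +0)
AIQUZ@3: {C} ∪ {T} = {C,T} (union, +1)
UZ@4: {A} ∩ {A} = {A} (intersection, +0)
QUZ@4: {A} ∩ {A} = {A} (intersection, +0)
IQUZ@4: {T} ∪ {A} = {A,T} (union, +1)
AIQUZ@4: {T} ∩ {A,T} = {T} (intersection, +0)
UZ@5: {T} ∪ {C} = {C,T} (union, +1)
QUZ@5: {G} ∪ {C,T} = {C,G,T} (union, +1)
IQUZ@5: {C} ∩ {C,G,T} = {C} (intersection, +0)
AIQUZ@5: {G} ∪ {C} = {C,G} (union, +1)
UZ@6: {A} ∪ {G} = {A,G} (union, +1)
QUZ@6: {C} ∪ {A,G} = {A,C,G} (union, +1)
IQUZ@6: {C} ∩ {A,C,G} = {C} (intersection, +0)
AIQUZ@6: {C} ∩ {C} = {C} (intersection, +0)
UZ@7: {G} ∪ {A} = {A,G} (union, +1)
QUZ@7: {C} ∪ {A,G} = {A,C,G} (union, +1)
IQUZ@7: {T} ∪ {A,C,G} = {A,C,G,T} (union, +1)
AIQUZ@7: {T} ∩ {A,C,G,T} = {T} (intersection, +0)
per-site changes: [3, 3, 3, 3, 1, 3, 2, 3]; total = 21

3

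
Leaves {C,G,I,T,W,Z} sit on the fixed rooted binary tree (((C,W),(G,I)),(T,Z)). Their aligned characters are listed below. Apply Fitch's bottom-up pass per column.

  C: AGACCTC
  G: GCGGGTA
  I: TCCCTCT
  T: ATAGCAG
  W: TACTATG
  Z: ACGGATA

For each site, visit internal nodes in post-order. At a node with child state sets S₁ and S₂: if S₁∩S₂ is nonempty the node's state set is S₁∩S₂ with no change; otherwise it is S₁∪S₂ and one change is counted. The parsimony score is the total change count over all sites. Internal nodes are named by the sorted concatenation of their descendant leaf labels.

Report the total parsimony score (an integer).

CW@0: {A} ∪ {T} = {A,T} (union, +1)
GI@0: {G} ∪ {T} = {G,T} (union, +1)
CGIW@0: {A,T} ∩ {G,T} = {T} (intersection, +0)
TZ@0: {A} ∩ {A} = {A} (intersection, +0)
CGITWZ@0: {T} ∪ {A} = {A,T} (union, +1)
CW@1: {G} ∪ {A} = {A,G} (union, +1)
GI@1: {C} ∩ {C} = {C} (intersection, +0)
CGIW@1: {A,G} ∪ {C} = {A,C,G} (union, +1)
TZ@1: {T} ∪ {C} = {C,T} (union, +1)
CGITWZ@1: {A,C,G} ∩ {C,T} = {C} (intersection, +0)
CW@2: {A} ∪ {C} = {A,C} (union, +1)
GI@2: {G} ∪ {C} = {C,G} (union, +1)
CGIW@2: {A,C} ∩ {C,G} = {C} (intersection, +0)
TZ@2: {A} ∪ {G} = {A,G} (union, +1)
CGITWZ@2: {C} ∪ {A,G} = {A,C,G} (union, +1)
CW@3: {C} ∪ {T} = {C,T} (union, +1)
GI@3: {G} ∪ {C} = {C,G} (union, +1)
CGIW@3: {C,T} ∩ {C,G} = {C} (intersection, +0)
TZ@3: {G} ∩ {G} = {G} (intersection, +0)
CGITWZ@3: {C} ∪ {G} = {C,G} (union, +1)
CW@4: {C} ∪ {A} = {A,C} (union, +1)
GI@4: {G} ∪ {T} = {G,T} (union, +1)
CGIW@4: {A,C} ∪ {G,T} = {A,C,G,T} (union, +1)
TZ@4: {C} ∪ {A} = {A,C} (union, +1)
CGITWZ@4: {A,C,G,T} ∩ {A,C} = {A,C} (intersection, +0)
CW@5: {T} ∩ {T} = {T} (intersection, +0)
GI@5: {T} ∪ {C} = {C,T} (union, +1)
CGIW@5: {T} ∩ {C,T} = {T} (intersection, +0)
TZ@5: {A} ∪ {T} = {A,T} (union, +1)
CGITWZ@5: {T} ∩ {A,T} = {T} (intersection, +0)
CW@6: {C} ∪ {G} = {C,G} (union, +1)
GI@6: {A} ∪ {T} = {A,T} (union, +1)
CGIW@6: {C,G} ∪ {A,T} = {A,C,G,T} (union, +1)
TZ@6: {G} ∪ {A} = {A,G} (union, +1)
CGITWZ@6: {A,C,G,T} ∩ {A,G} = {A,G} (intersection, +0)
per-site changes: [3, 3, 4, 3, 4, 2, 4]; total = 23

23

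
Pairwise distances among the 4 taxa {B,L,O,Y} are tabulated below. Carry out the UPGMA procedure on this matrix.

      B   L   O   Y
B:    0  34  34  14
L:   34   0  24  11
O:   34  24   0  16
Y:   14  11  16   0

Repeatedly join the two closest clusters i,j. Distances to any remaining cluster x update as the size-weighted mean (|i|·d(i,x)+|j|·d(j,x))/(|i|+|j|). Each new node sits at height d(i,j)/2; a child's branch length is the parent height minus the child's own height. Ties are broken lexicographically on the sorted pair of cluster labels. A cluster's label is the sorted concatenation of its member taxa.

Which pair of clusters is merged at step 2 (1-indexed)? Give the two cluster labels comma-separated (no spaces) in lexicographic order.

LY,O

step 1: merge (L,Y) at d=11; branch lengths L→11/2, Y→11/2; new cluster LY
  updated: d(B,LY)=24, d(LY,O)=20
step 2: merge (LY,O) at d=20; branch lengths LY→9/2, O→10; new cluster LOY
  updated: d(B,LOY)=82/3
step 3: merge (B,LOY) at d=82/3; branch lengths B→41/3, LOY→11/3; new cluster BLOY
final tree: (B:41/3,((L:11/2,Y:11/2):9/2,O:10):11/3)
total length: 257/6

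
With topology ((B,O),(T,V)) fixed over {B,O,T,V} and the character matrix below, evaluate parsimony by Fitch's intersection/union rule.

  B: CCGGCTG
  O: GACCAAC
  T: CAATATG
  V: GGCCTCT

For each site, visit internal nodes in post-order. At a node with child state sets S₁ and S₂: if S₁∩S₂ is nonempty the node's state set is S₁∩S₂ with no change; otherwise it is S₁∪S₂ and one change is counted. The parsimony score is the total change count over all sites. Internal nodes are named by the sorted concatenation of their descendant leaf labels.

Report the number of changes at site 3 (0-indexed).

2

[col 0] BO: children B:{C}, O:{G} ∪→ {C,G}; cost 1
[col 0] TV: children T:{C}, V:{G} ∪→ {C,G}; cost 1
[col 0] BOTV: children BO:{C,G}, TV:{C,G} ∩→ {C,G}; cost 0
[col 1] BO: children B:{C}, O:{A} ∪→ {A,C}; cost 1
[col 1] TV: children T:{A}, V:{G} ∪→ {A,G}; cost 1
[col 1] BOTV: children BO:{A,C}, TV:{A,G} ∩→ {A}; cost 0
[col 2] BO: children B:{G}, O:{C} ∪→ {C,G}; cost 1
[col 2] TV: children T:{A}, V:{C} ∪→ {A,C}; cost 1
[col 2] BOTV: children BO:{C,G}, TV:{A,C} ∩→ {C}; cost 0
[col 3] BO: children B:{G}, O:{C} ∪→ {C,G}; cost 1
[col 3] TV: children T:{T}, V:{C} ∪→ {C,T}; cost 1
[col 3] BOTV: children BO:{C,G}, TV:{C,T} ∩→ {C}; cost 0
[col 4] BO: children B:{C}, O:{A} ∪→ {A,C}; cost 1
[col 4] TV: children T:{A}, V:{T} ∪→ {A,T}; cost 1
[col 4] BOTV: children BO:{A,C}, TV:{A,T} ∩→ {A}; cost 0
[col 5] BO: children B:{T}, O:{A} ∪→ {A,T}; cost 1
[col 5] TV: children T:{T}, V:{C} ∪→ {C,T}; cost 1
[col 5] BOTV: children BO:{A,T}, TV:{C,T} ∩→ {T}; cost 0
[col 6] BO: children B:{G}, O:{C} ∪→ {C,G}; cost 1
[col 6] TV: children T:{G}, V:{T} ∪→ {G,T}; cost 1
[col 6] BOTV: children BO:{C,G}, TV:{G,T} ∩→ {G}; cost 0
per-site changes: [2, 2, 2, 2, 2, 2, 2]; total = 14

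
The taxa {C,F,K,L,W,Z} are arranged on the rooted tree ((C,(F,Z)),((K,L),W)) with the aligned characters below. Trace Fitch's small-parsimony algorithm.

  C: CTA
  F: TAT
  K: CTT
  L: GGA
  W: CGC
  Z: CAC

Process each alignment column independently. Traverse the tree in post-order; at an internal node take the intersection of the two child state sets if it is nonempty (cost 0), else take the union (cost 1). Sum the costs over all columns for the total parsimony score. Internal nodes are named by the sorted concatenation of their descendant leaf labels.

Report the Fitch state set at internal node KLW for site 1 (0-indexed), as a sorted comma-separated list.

[col 0] FZ: children F:{T}, Z:{C} ∪→ {C,T}; cost 1
[col 0] CFZ: children C:{C}, FZ:{C,T} ∩→ {C}; cost 0
[col 0] KL: children K:{C}, L:{G} ∪→ {C,G}; cost 1
[col 0] KLW: children KL:{C,G}, W:{C} ∩→ {C}; cost 0
[col 0] CFKLWZ: children CFZ:{C}, KLW:{C} ∩→ {C}; cost 0
[col 1] FZ: children F:{A}, Z:{A} ∩→ {A}; cost 0
[col 1] CFZ: children C:{T}, FZ:{A} ∪→ {A,T}; cost 1
[col 1] KL: children K:{T}, L:{G} ∪→ {G,T}; cost 1
[col 1] KLW: children KL:{G,T}, W:{G} ∩→ {G}; cost 0
[col 1] CFKLWZ: children CFZ:{A,T}, KLW:{G} ∪→ {A,G,T}; cost 1
[col 2] FZ: children F:{T}, Z:{C} ∪→ {C,T}; cost 1
[col 2] CFZ: children C:{A}, FZ:{C,T} ∪→ {A,C,T}; cost 1
[col 2] KL: children K:{T}, L:{A} ∪→ {A,T}; cost 1
[col 2] KLW: children KL:{A,T}, W:{C} ∪→ {A,C,T}; cost 1
[col 2] CFKLWZ: children CFZ:{A,C,T}, KLW:{A,C,T} ∩→ {A,C,T}; cost 0
per-site changes: [2, 3, 4]; total = 9

G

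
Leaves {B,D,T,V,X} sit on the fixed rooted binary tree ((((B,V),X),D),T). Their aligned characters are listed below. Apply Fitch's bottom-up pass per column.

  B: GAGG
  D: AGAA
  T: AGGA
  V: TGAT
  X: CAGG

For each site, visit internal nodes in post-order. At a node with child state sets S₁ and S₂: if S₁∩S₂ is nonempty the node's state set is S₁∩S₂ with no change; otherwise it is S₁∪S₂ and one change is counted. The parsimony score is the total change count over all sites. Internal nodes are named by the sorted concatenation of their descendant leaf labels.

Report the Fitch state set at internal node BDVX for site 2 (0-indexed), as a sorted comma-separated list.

BV@0: {G} ∪ {T} = {G,T} (union, +1)
BVX@0: {G,T} ∪ {C} = {C,G,T} (union, +1)
BDVX@0: {C,G,T} ∪ {A} = {A,C,G,T} (union, +1)
BDTVX@0: {A,C,G,T} ∩ {A} = {A} (intersection, +0)
BV@1: {A} ∪ {G} = {A,G} (union, +1)
BVX@1: {A,G} ∩ {A} = {A} (intersection, +0)
BDVX@1: {A} ∪ {G} = {A,G} (union, +1)
BDTVX@1: {A,G} ∩ {G} = {G} (intersection, +0)
BV@2: {G} ∪ {A} = {A,G} (union, +1)
BVX@2: {A,G} ∩ {G} = {G} (intersection, +0)
BDVX@2: {G} ∪ {A} = {A,G} (union, +1)
BDTVX@2: {A,G} ∩ {G} = {G} (intersection, +0)
BV@3: {G} ∪ {T} = {G,T} (union, +1)
BVX@3: {G,T} ∩ {G} = {G} (intersection, +0)
BDVX@3: {G} ∪ {A} = {A,G} (union, +1)
BDTVX@3: {A,G} ∩ {A} = {A} (intersection, +0)
per-site changes: [3, 2, 2, 2]; total = 9

A,G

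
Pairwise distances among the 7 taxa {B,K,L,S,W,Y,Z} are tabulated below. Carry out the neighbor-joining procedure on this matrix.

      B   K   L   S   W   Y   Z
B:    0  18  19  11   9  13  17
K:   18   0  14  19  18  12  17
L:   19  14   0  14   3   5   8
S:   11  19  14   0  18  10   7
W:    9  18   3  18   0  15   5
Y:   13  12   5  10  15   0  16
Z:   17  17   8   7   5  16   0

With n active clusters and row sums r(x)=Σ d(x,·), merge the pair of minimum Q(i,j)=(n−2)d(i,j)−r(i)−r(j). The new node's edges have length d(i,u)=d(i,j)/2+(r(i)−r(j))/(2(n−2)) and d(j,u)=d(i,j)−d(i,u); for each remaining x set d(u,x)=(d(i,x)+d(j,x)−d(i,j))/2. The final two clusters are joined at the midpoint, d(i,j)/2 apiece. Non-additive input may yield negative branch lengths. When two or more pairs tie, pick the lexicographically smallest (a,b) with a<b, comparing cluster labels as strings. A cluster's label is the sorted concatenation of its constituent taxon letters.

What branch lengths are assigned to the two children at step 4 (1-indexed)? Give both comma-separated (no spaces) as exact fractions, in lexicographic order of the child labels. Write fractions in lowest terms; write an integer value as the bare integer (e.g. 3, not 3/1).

27/4,17/4

1. join L+W (d=3, Q=-116) ⇒ LW; edges |L|=1, |W|=2
  updated: d(B,LW)=25/2, d(K,LW)=29/2, d(LW,S)=29/2, d(LW,Y)=17/2, d(LW,Z)=5
2. join LW+Z (d=5, Q=-97) ⇒ LWZ; edges |LW|=13/8, |Z|=27/8
  updated: d(B,LWZ)=49/4, d(K,LWZ)=53/4, d(LWZ,S)=33/4, d(LWZ,Y)=39/4
3. join K+Y (d=12, Q=-71) ⇒ KY; edges |K|=107/12, |Y|=37/12
  updated: d(B,KY)=19/2, d(KY,LWZ)=11/2, d(KY,S)=17/2
4. join B+S (d=11, Q=-77/2) ⇒ BS; edges |B|=27/4, |S|=17/4
  updated: d(BS,KY)=7/2, d(BS,LWZ)=19/4
5. join BS+KY (d=7/2, Q=-55/4) ⇒ BKSY; edges |BS|=11/8, |KY|=17/8
  updated: d(BKSY,LWZ)=27/8
6. join BKSY+LWZ (d=27/8) ⇒ BKLSWYZ; edges |BKSY|=27/16, |LWZ|=27/16
final tree: (((B:27/4,S:17/4):11/8,(K:107/12,Y:37/12):17/8):27/16,((L:1,W:2):13/8,Z:27/8):27/16)
total length: 303/8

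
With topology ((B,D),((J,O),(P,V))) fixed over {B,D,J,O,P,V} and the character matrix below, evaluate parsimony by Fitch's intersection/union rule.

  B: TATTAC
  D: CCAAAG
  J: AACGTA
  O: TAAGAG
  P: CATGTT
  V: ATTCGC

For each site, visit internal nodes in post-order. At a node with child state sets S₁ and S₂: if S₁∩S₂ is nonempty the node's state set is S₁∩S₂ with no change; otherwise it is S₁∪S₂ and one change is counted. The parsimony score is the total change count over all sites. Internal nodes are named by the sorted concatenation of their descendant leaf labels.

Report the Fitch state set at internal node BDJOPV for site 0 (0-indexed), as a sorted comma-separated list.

[col 0] BD: children B:{T}, D:{C} ∪→ {C,T}; cost 1
[col 0] JO: children J:{A}, O:{T} ∪→ {A,T}; cost 1
[col 0] PV: children P:{C}, V:{A} ∪→ {A,C}; cost 1
[col 0] JOPV: children JO:{A,T}, PV:{A,C} ∩→ {A}; cost 0
[col 0] BDJOPV: children BD:{C,T}, JOPV:{A} ∪→ {A,C,T}; cost 1
[col 1] BD: children B:{A}, D:{C} ∪→ {A,C}; cost 1
[col 1] JO: children J:{A}, O:{A} ∩→ {A}; cost 0
[col 1] PV: children P:{A}, V:{T} ∪→ {A,T}; cost 1
[col 1] JOPV: children JO:{A}, PV:{A,T} ∩→ {A}; cost 0
[col 1] BDJOPV: children BD:{A,C}, JOPV:{A} ∩→ {A}; cost 0
[col 2] BD: children B:{T}, D:{A} ∪→ {A,T}; cost 1
[col 2] JO: children J:{C}, O:{A} ∪→ {A,C}; cost 1
[col 2] PV: children P:{T}, V:{T} ∩→ {T}; cost 0
[col 2] JOPV: children JO:{A,C}, PV:{T} ∪→ {A,C,T}; cost 1
[col 2] BDJOPV: children BD:{A,T}, JOPV:{A,C,T} ∩→ {A,T}; cost 0
[col 3] BD: children B:{T}, D:{A} ∪→ {A,T}; cost 1
[col 3] JO: children J:{G}, O:{G} ∩→ {G}; cost 0
[col 3] PV: children P:{G}, V:{C} ∪→ {C,G}; cost 1
[col 3] JOPV: children JO:{G}, PV:{C,G} ∩→ {G}; cost 0
[col 3] BDJOPV: children BD:{A,T}, JOPV:{G} ∪→ {A,G,T}; cost 1
[col 4] BD: children B:{A}, D:{A} ∩→ {A}; cost 0
[col 4] JO: children J:{T}, O:{A} ∪→ {A,T}; cost 1
[col 4] PV: children P:{T}, V:{G} ∪→ {G,T}; cost 1
[col 4] JOPV: children JO:{A,T}, PV:{G,T} ∩→ {T}; cost 0
[col 4] BDJOPV: children BD:{A}, JOPV:{T} ∪→ {A,T}; cost 1
[col 5] BD: children B:{C}, D:{G} ∪→ {C,G}; cost 1
[col 5] JO: children J:{A}, O:{G} ∪→ {A,G}; cost 1
[col 5] PV: children P:{T}, V:{C} ∪→ {C,T}; cost 1
[col 5] JOPV: children JO:{A,G}, PV:{C,T} ∪→ {A,C,G,T}; cost 1
[col 5] BDJOPV: children BD:{C,G}, JOPV:{A,C,G,T} ∩→ {C,G}; cost 0
per-site changes: [4, 2, 3, 3, 3, 4]; total = 19

A,C,T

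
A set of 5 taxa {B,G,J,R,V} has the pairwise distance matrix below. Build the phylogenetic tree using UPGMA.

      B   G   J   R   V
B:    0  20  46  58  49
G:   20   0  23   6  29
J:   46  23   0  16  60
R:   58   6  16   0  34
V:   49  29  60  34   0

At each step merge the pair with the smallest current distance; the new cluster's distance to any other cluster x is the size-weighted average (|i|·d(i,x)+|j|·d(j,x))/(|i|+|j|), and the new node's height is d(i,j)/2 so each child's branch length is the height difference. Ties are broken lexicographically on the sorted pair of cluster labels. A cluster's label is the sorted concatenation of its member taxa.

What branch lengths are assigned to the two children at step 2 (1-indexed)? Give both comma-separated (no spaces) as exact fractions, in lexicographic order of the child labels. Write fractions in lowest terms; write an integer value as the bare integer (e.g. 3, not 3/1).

27/4,39/4

step 1: merge (G,R) at d=6; branch lengths G→3, R→3; new cluster GR
  updated: d(B,GR)=39, d(GR,J)=39/2, d(GR,V)=63/2
step 2: merge (GR,J) at d=39/2; branch lengths GR→27/4, J→39/4; new cluster GJR
  updated: d(B,GJR)=124/3, d(GJR,V)=41
step 3: merge (GJR,V) at d=41; branch lengths GJR→43/4, V→41/2; new cluster GJRV
  updated: d(B,GJRV)=173/4
step 4: merge (B,GJRV) at d=173/4; branch lengths B→173/8, GJRV→9/8; new cluster BGJRV
final tree: (B:173/8,(((G:3,R:3):27/4,J:39/4):43/4,V:41/2):9/8)
total length: 153/2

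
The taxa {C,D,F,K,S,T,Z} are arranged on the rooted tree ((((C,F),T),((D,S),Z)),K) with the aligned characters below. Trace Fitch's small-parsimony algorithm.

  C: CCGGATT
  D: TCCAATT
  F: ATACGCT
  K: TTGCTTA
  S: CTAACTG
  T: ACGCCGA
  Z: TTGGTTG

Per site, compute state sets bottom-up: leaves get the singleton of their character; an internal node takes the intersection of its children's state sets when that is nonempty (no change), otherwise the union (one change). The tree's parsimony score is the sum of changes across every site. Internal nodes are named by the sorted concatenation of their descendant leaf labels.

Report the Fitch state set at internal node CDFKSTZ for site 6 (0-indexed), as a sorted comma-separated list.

[col 0] CF: children C:{C}, F:{A} ∪→ {A,C}; cost 1
[col 0] CFT: children CF:{A,C}, T:{A} ∩→ {A}; cost 0
[col 0] DS: children D:{T}, S:{C} ∪→ {C,T}; cost 1
[col 0] DSZ: children DS:{C,T}, Z:{T} ∩→ {T}; cost 0
[col 0] CDFSTZ: children CFT:{A}, DSZ:{T} ∪→ {A,T}; cost 1
[col 0] CDFKSTZ: children CDFSTZ:{A,T}, K:{T} ∩→ {T}; cost 0
[col 1] CF: children C:{C}, F:{T} ∪→ {C,T}; cost 1
[col 1] CFT: children CF:{C,T}, T:{C} ∩→ {C}; cost 0
[col 1] DS: children D:{C}, S:{T} ∪→ {C,T}; cost 1
[col 1] DSZ: children DS:{C,T}, Z:{T} ∩→ {T}; cost 0
[col 1] CDFSTZ: children CFT:{C}, DSZ:{T} ∪→ {C,T}; cost 1
[col 1] CDFKSTZ: children CDFSTZ:{C,T}, K:{T} ∩→ {T}; cost 0
[col 2] CF: children C:{G}, F:{A} ∪→ {A,G}; cost 1
[col 2] CFT: children CF:{A,G}, T:{G} ∩→ {G}; cost 0
[col 2] DS: children D:{C}, S:{A} ∪→ {A,C}; cost 1
[col 2] DSZ: children DS:{A,C}, Z:{G} ∪→ {A,C,G}; cost 1
[col 2] CDFSTZ: children CFT:{G}, DSZ:{A,C,G} ∩→ {G}; cost 0
[col 2] CDFKSTZ: children CDFSTZ:{G}, K:{G} ∩→ {G}; cost 0
[col 3] CF: children C:{G}, F:{C} ∪→ {C,G}; cost 1
[col 3] CFT: children CF:{C,G}, T:{C} ∩→ {C}; cost 0
[col 3] DS: children D:{A}, S:{A} ∩→ {A}; cost 0
[col 3] DSZ: children DS:{A}, Z:{G} ∪→ {A,G}; cost 1
[col 3] CDFSTZ: children CFT:{C}, DSZ:{A,G} ∪→ {A,C,G}; cost 1
[col 3] CDFKSTZ: children CDFSTZ:{A,C,G}, K:{C} ∩→ {C}; cost 0
[col 4] CF: children C:{A}, F:{G} ∪→ {A,G}; cost 1
[col 4] CFT: children CF:{A,G}, T:{C} ∪→ {A,C,G}; cost 1
[col 4] DS: children D:{A}, S:{C} ∪→ {A,C}; cost 1
[col 4] DSZ: children DS:{A,C}, Z:{T} ∪→ {A,C,T}; cost 1
[col 4] CDFSTZ: children CFT:{A,C,G}, DSZ:{A,C,T} ∩→ {A,C}; cost 0
[col 4] CDFKSTZ: children CDFSTZ:{A,C}, K:{T} ∪→ {A,C,T}; cost 1
[col 5] CF: children C:{T}, F:{C} ∪→ {C,T}; cost 1
[col 5] CFT: children CF:{C,T}, T:{G} ∪→ {C,G,T}; cost 1
[col 5] DS: children D:{T}, S:{T} ∩→ {T}; cost 0
[col 5] DSZ: children DS:{T}, Z:{T} ∩→ {T}; cost 0
[col 5] CDFSTZ: children CFT:{C,G,T}, DSZ:{T} ∩→ {T}; cost 0
[col 5] CDFKSTZ: children CDFSTZ:{T}, K:{T} ∩→ {T}; cost 0
[col 6] CF: children C:{T}, F:{T} ∩→ {T}; cost 0
[col 6] CFT: children CF:{T}, T:{A} ∪→ {A,T}; cost 1
[col 6] DS: children D:{T}, S:{G} ∪→ {G,T}; cost 1
[col 6] DSZ: children DS:{G,T}, Z:{G} ∩→ {G}; cost 0
[col 6] CDFSTZ: children CFT:{A,T}, DSZ:{G} ∪→ {A,G,T}; cost 1
[col 6] CDFKSTZ: children CDFSTZ:{A,G,T}, K:{A} ∩→ {A}; cost 0
per-site changes: [3, 3, 3, 3, 5, 2, 3]; total = 22

A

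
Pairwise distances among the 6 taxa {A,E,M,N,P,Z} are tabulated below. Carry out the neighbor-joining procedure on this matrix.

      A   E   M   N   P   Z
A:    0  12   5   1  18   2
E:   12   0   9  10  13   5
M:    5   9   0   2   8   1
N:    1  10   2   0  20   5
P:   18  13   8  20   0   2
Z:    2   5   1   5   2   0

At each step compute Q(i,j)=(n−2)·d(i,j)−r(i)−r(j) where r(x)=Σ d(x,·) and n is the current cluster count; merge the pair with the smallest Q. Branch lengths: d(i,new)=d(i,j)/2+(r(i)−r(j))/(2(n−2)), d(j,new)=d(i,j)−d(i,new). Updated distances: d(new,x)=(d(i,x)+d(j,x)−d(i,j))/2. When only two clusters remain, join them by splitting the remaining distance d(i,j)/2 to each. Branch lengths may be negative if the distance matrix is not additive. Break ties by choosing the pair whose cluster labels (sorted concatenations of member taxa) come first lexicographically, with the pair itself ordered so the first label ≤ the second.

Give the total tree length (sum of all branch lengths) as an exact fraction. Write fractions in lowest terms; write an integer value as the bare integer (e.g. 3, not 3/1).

267/16

step 1: merge (A,N) at d=1, Q=-72; branch lengths A→1/2, N→1/2; new cluster AN
  updated: d(AN,E)=21/2, d(AN,M)=3, d(AN,P)=37/2, d(AN,Z)=3
step 2: merge (AN,M) at d=3, Q=-47; branch lengths AN→23/6, M→-5/6; new cluster AMN
  updated: d(AMN,E)=33/4, d(AMN,P)=47/4, d(AMN,Z)=1/2
step 3: merge (AMN,E) at d=33/4, Q=-121/4; branch lengths AMN→43/16, E→89/16; new cluster AEMN
  updated: d(AEMN,P)=33/4, d(AEMN,Z)=-11/8
step 4: merge (AEMN,P) at d=33/4, Q=-71/8; branch lengths AEMN→39/16, P→93/16; new cluster AEMNP
  updated: d(AEMNP,Z)=-61/16
step 5: merge (AEMNP,Z) at d=-61/16; branch lengths AEMNP→-61/32, Z→-61/32; new cluster AEMNPZ
final tree: (((((A:1/2,N:1/2):23/6,M:-5/6):43/16,E:89/16):39/16,P:93/16):-61/32,Z:-61/32)
total length: 267/16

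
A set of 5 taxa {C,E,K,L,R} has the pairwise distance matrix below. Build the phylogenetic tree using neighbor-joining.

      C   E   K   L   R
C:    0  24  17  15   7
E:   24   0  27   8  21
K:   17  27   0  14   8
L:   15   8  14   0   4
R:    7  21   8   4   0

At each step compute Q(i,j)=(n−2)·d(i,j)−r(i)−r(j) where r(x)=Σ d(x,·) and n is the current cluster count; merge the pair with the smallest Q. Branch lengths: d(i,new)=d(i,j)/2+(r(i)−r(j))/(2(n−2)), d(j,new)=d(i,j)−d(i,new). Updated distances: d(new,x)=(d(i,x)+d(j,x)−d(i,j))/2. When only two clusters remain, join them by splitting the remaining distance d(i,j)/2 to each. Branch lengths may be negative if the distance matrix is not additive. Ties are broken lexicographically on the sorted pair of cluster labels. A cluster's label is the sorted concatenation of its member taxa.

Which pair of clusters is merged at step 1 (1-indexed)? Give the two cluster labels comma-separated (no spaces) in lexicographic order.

step 1: merge (E,L) at d=8, Q=-97; branch lengths E→21/2, L→-5/2; new cluster EL
  updated: d(C,EL)=31/2, d(EL,K)=33/2, d(EL,R)=17/2
step 2: merge (C,EL) at d=31/2, Q=-49; branch lengths C→15/2, EL→8; new cluster CEL
  updated: d(CEL,K)=9, d(CEL,R)=0
step 3: merge (CEL,K) at d=9, Q=-17; branch lengths CEL→1/2, K→17/2; new cluster CEKL
  updated: d(CEKL,R)=-1/2
step 4: merge (CEKL,R) at d=-1/2; branch lengths CEKL→-1/4, R→-1/4; new cluster CEKLR
final tree: (((C:15/2,(E:21/2,L:-5/2):8):1/2,K:17/2):-1/4,R:-1/4)
total length: 32

E,L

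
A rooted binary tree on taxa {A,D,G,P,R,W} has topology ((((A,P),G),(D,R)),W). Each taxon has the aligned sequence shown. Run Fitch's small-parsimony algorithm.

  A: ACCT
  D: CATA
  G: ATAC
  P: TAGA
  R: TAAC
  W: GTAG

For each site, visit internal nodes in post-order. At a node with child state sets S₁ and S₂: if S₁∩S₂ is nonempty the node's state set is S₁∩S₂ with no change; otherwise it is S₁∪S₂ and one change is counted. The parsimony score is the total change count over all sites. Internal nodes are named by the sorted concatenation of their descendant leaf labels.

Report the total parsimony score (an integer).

site 0, node AP: A={A} ∪ P={T} → {A,T} (+1)
site 0, node AGP: AP={A,T} ∩ G={A} → {A} (+0)
site 0, node DR: D={C} ∪ R={T} → {C,T} (+1)
site 0, node ADGPR: AGP={A} ∪ DR={C,T} → {A,C,T} (+1)
site 0, node ADGPRW: ADGPR={A,C,T} ∪ W={G} → {A,C,G,T} (+1)
site 1, node AP: A={C} ∪ P={A} → {A,C} (+1)
site 1, node AGP: AP={A,C} ∪ G={T} → {A,C,T} (+1)
site 1, node DR: D={A} ∩ R={A} → {A} (+0)
site 1, node ADGPR: AGP={A,C,T} ∩ DR={A} → {A} (+0)
site 1, node ADGPRW: ADGPR={A} ∪ W={T} → {A,T} (+1)
site 2, node AP: A={C} ∪ P={G} → {C,G} (+1)
site 2, node AGP: AP={C,G} ∪ G={A} → {A,C,G} (+1)
site 2, node DR: D={T} ∪ R={A} → {A,T} (+1)
site 2, node ADGPR: AGP={A,C,G} ∩ DR={A,T} → {A} (+0)
site 2, node ADGPRW: ADGPR={A} ∩ W={A} → {A} (+0)
site 3, node AP: A={T} ∪ P={A} → {A,T} (+1)
site 3, node AGP: AP={A,T} ∪ G={C} → {A,C,T} (+1)
site 3, node DR: D={A} ∪ R={C} → {A,C} (+1)
site 3, node ADGPR: AGP={A,C,T} ∩ DR={A,C} → {A,C} (+0)
site 3, node ADGPRW: ADGPR={A,C} ∪ W={G} → {A,C,G} (+1)
per-site changes: [4, 3, 3, 4]; total = 14

14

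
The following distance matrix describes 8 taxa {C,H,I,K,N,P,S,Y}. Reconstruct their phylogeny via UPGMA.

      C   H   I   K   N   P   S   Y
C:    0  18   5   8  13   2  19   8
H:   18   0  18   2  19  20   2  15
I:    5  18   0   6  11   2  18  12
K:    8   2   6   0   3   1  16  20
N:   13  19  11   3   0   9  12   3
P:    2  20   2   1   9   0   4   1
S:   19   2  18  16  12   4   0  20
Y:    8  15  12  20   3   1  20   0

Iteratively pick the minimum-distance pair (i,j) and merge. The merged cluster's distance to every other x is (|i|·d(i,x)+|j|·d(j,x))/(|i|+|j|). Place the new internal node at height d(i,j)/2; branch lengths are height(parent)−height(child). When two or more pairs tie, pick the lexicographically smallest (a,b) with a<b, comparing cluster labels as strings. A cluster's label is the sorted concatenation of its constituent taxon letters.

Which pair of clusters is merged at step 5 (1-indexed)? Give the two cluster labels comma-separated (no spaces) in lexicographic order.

C,IKP

iteration 1: select K,P (d=1); attach at lengths (1/2, 1/2); label the merged cluster KP
  updated: d(C,KP)=5, d(H,KP)=11, d(I,KP)=4, d(KP,N)=6, d(KP,S)=10, d(KP,Y)=21/2
iteration 2: select H,S (d=2); attach at lengths (1, 1); label the merged cluster HS
  updated: d(C,HS)=37/2, d(HS,I)=18, d(HS,KP)=21/2, d(HS,N)=31/2, d(HS,Y)=35/2
iteration 3: select N,Y (d=3); attach at lengths (3/2, 3/2); label the merged cluster NY
  updated: d(C,NY)=21/2, d(HS,NY)=33/2, d(I,NY)=23/2, d(KP,NY)=33/4
iteration 4: select I,KP (d=4); attach at lengths (2, 3/2); label the merged cluster IKP
  updated: d(C,IKP)=5, d(HS,IKP)=13, d(IKP,NY)=28/3
iteration 5: select C,IKP (d=5); attach at lengths (5/2, 1/2); label the merged cluster CIKP
  updated: d(CIKP,HS)=115/8, d(CIKP,NY)=77/8
iteration 6: select CIKP,NY (d=77/8); attach at lengths (37/16, 53/16); label the merged cluster CIKNPY
  updated: d(CIKNPY,HS)=181/12
iteration 7: select CIKNPY,HS (d=181/12); attach at lengths (131/48, 157/24); label the merged cluster CHIKNPSY
final tree: (((C:5/2,(I:2,(K:1/2,P:1/2):3/2):1/2):37/16,(N:3/2,Y:3/2):53/16):131/48,(H:1,S:1):157/24)
total length: 1315/48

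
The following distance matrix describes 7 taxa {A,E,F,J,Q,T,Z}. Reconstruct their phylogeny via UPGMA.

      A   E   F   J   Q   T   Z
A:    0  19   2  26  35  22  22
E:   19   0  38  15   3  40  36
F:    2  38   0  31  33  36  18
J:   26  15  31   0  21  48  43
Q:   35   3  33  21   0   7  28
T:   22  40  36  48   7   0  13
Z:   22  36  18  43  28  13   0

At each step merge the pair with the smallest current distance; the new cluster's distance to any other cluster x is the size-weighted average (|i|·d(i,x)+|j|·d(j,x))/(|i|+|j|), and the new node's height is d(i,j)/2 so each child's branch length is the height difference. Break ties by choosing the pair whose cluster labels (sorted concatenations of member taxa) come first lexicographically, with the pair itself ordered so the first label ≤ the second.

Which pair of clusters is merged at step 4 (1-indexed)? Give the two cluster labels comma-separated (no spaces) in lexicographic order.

step 1: merge (A,F) at d=2; branch lengths A→1, F→1; new cluster AF
  updated: d(AF,E)=57/2, d(AF,J)=57/2, d(AF,Q)=34, d(AF,T)=29, d(AF,Z)=20
step 2: merge (E,Q) at d=3; branch lengths E→3/2, Q→3/2; new cluster EQ
  updated: d(AF,EQ)=125/4, d(EQ,J)=18, d(EQ,T)=47/2, d(EQ,Z)=32
step 3: merge (T,Z) at d=13; branch lengths T→13/2, Z→13/2; new cluster TZ
  updated: d(AF,TZ)=49/2, d(EQ,TZ)=111/4, d(J,TZ)=91/2
step 4: merge (EQ,J) at d=18; branch lengths EQ→15/2, J→9; new cluster EJQ
  updated: d(AF,EJQ)=91/3, d(EJQ,TZ)=101/3
step 5: merge (AF,TZ) at d=49/2; branch lengths AF→45/4, TZ→23/4; new cluster AFTZ
  updated: d(AFTZ,EJQ)=32
step 6: merge (AFTZ,EJQ) at d=32; branch lengths AFTZ→15/4, EJQ→7; new cluster AEFJQTZ
final tree: (((A:1,F:1):45/4,(T:13/2,Z:13/2):23/4):15/4,((E:3/2,Q:3/2):15/2,J:9):7)
total length: 249/4

EQ,J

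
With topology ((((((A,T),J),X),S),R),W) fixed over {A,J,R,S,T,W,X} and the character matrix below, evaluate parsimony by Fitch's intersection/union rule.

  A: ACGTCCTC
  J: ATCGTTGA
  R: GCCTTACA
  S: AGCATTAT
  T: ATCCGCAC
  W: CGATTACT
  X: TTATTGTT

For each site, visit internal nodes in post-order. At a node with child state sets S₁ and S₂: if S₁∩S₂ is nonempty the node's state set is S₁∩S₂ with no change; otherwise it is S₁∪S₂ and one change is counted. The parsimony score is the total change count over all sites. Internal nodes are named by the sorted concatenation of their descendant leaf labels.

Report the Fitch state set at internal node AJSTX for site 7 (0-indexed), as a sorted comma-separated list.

T

[col 0] AT: children A:{A}, T:{A} ∩→ {A}; cost 0
[col 0] AJT: children AT:{A}, J:{A} ∩→ {A}; cost 0
[col 0] AJTX: children AJT:{A}, X:{T} ∪→ {A,T}; cost 1
[col 0] AJSTX: children AJTX:{A,T}, S:{A} ∩→ {A}; cost 0
[col 0] AJRSTX: children AJSTX:{A}, R:{G} ∪→ {A,G}; cost 1
[col 0] AJRSTWX: children AJRSTX:{A,G}, W:{C} ∪→ {A,C,G}; cost 1
[col 1] AT: children A:{C}, T:{T} ∪→ {C,T}; cost 1
[col 1] AJT: children AT:{C,T}, J:{T} ∩→ {T}; cost 0
[col 1] AJTX: children AJT:{T}, X:{T} ∩→ {T}; cost 0
[col 1] AJSTX: children AJTX:{T}, S:{G} ∪→ {G,T}; cost 1
[col 1] AJRSTX: children AJSTX:{G,T}, R:{C} ∪→ {C,G,T}; cost 1
[col 1] AJRSTWX: children AJRSTX:{C,G,T}, W:{G} ∩→ {G}; cost 0
[col 2] AT: children A:{G}, T:{C} ∪→ {C,G}; cost 1
[col 2] AJT: children AT:{C,G}, J:{C} ∩→ {C}; cost 0
[col 2] AJTX: children AJT:{C}, X:{A} ∪→ {A,C}; cost 1
[col 2] AJSTX: children AJTX:{A,C}, S:{C} ∩→ {C}; cost 0
[col 2] AJRSTX: children AJSTX:{C}, R:{C} ∩→ {C}; cost 0
[col 2] AJRSTWX: children AJRSTX:{C}, W:{A} ∪→ {A,C}; cost 1
[col 3] AT: children A:{T}, T:{C} ∪→ {C,T}; cost 1
[col 3] AJT: children AT:{C,T}, J:{G} ∪→ {C,G,T}; cost 1
[col 3] AJTX: children AJT:{C,G,T}, X:{T} ∩→ {T}; cost 0
[col 3] AJSTX: children AJTX:{T}, S:{A} ∪→ {A,T}; cost 1
[col 3] AJRSTX: children AJSTX:{A,T}, R:{T} ∩→ {T}; cost 0
[col 3] AJRSTWX: children AJRSTX:{T}, W:{T} ∩→ {T}; cost 0
[col 4] AT: children A:{C}, T:{G} ∪→ {C,G}; cost 1
[col 4] AJT: children AT:{C,G}, J:{T} ∪→ {C,G,T}; cost 1
[col 4] AJTX: children AJT:{C,G,T}, X:{T} ∩→ {T}; cost 0
[col 4] AJSTX: children AJTX:{T}, S:{T} ∩→ {T}; cost 0
[col 4] AJRSTX: children AJSTX:{T}, R:{T} ∩→ {T}; cost 0
[col 4] AJRSTWX: children AJRSTX:{T}, W:{T} ∩→ {T}; cost 0
[col 5] AT: children A:{C}, T:{C} ∩→ {C}; cost 0
[col 5] AJT: children AT:{C}, J:{T} ∪→ {C,T}; cost 1
[col 5] AJTX: children AJT:{C,T}, X:{G} ∪→ {C,G,T}; cost 1
[col 5] AJSTX: children AJTX:{C,G,T}, S:{T} ∩→ {T}; cost 0
[col 5] AJRSTX: children AJSTX:{T}, R:{A} ∪→ {A,T}; cost 1
[col 5] AJRSTWX: children AJRSTX:{A,T}, W:{A} ∩→ {A}; cost 0
[col 6] AT: children A:{T}, T:{A} ∪→ {A,T}; cost 1
[col 6] AJT: children AT:{A,T}, J:{G} ∪→ {A,G,T}; cost 1
[col 6] AJTX: children AJT:{A,G,T}, X:{T} ∩→ {T}; cost 0
[col 6] AJSTX: children AJTX:{T}, S:{A} ∪→ {A,T}; cost 1
[col 6] AJRSTX: children AJSTX:{A,T}, R:{C} ∪→ {A,C,T}; cost 1
[col 6] AJRSTWX: children AJRSTX:{A,C,T}, W:{C} ∩→ {C}; cost 0
[col 7] AT: children A:{C}, T:{C} ∩→ {C}; cost 0
[col 7] AJT: children AT:{C}, J:{A} ∪→ {A,C}; cost 1
[col 7] AJTX: children AJT:{A,C}, X:{T} ∪→ {A,C,T}; cost 1
[col 7] AJSTX: children AJTX:{A,C,T}, S:{T} ∩→ {T}; cost 0
[col 7] AJRSTX: children AJSTX:{T}, R:{A} ∪→ {A,T}; cost 1
[col 7] AJRSTWX: children AJRSTX:{A,T}, W:{T} ∩→ {T}; cost 0
per-site changes: [3, 3, 3, 3, 2, 3, 4, 3]; total = 24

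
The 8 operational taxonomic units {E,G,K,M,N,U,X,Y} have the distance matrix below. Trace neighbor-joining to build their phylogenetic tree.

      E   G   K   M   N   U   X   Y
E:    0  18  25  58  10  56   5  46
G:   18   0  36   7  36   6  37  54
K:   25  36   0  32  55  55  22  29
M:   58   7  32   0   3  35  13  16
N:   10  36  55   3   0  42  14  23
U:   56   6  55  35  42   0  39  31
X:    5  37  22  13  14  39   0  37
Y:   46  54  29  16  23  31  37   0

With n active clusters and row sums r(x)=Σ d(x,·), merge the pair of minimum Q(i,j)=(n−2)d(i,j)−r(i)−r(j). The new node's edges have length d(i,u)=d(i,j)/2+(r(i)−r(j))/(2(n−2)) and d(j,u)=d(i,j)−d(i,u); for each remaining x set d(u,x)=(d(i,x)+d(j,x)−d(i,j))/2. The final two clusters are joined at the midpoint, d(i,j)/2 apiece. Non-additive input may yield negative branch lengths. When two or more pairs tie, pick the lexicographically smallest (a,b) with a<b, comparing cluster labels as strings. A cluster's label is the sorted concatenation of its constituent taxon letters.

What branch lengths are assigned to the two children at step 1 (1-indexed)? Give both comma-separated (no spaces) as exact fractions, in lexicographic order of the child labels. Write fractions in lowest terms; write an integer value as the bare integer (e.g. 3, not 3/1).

-17/6,53/6

1. join G+U (d=6, Q=-422) ⇒ GU; edges |G|=-17/6, |U|=53/6
  updated: d(E,GU)=34, d(GU,K)=85/2, d(GU,M)=18, d(GU,N)=36, d(GU,X)=35, d(GU,Y)=79/2
2. join E+X (d=5, Q=-279) ⇒ EX; edges |E|=77/10, |X|=-27/10
  updated: d(EX,GU)=32, d(EX,K)=21, d(EX,M)=33, d(EX,N)=19/2, d(EX,Y)=39
3. join EX+K (d=21, Q=-230) ⇒ EKX; edges |EX|=39/8, |K|=129/8
  updated: d(EKX,GU)=107/4, d(EKX,M)=22, d(EKX,N)=87/4, d(EKX,Y)=47/2
4. join EKX+GU (d=107/4, Q=-134) ⇒ EGKUX; edges |EKX|=9, |GU|=71/4
  updated: d(EGKUX,M)=53/8, d(EGKUX,N)=31/2, d(EGKUX,Y)=145/8
5. join EGKUX+Y (d=145/8, Q=-489/8) ⇒ EGKUXY; edges |EGKUX|=155/32, |Y|=425/32
  updated: d(EGKUXY,M)=9/4, d(EGKUXY,N)=163/16
6. join EGKUXY+M (d=9/4, Q=-247/16) ⇒ EGKMUXY; edges |EGKUXY|=151/32, |M|=-79/32
  updated: d(EGKMUXY,N)=175/32
7. join EGKMUXY+N (d=175/32) ⇒ EGKMNUXY; edges |EGKMUXY|=175/64, |N|=175/64
final tree: ((((((E:77/10,X:-27/10):39/8,K:129/8):9,(G:-17/6,U:53/6):71/4):155/32,Y:425/32):151/32,M:-79/32):175/64,N:175/64)
total length: 2707/32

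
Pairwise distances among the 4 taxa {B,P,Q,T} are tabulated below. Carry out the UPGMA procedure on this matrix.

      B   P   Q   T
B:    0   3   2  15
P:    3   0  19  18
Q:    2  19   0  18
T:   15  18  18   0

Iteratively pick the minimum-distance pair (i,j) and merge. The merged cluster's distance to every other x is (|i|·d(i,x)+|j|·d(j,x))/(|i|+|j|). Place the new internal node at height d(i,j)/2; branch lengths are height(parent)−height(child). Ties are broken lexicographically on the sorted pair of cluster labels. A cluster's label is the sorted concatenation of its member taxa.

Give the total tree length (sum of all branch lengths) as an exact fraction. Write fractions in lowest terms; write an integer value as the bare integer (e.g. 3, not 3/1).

iteration 1: select B,Q (d=2); attach at lengths (1, 1); label the merged cluster BQ
  updated: d(BQ,P)=11, d(BQ,T)=33/2
iteration 2: select BQ,P (d=11); attach at lengths (9/2, 11/2); label the merged cluster BPQ
  updated: d(BPQ,T)=17
iteration 3: select BPQ,T (d=17); attach at lengths (3, 17/2); label the merged cluster BPQT
final tree: (((B:1,Q:1):9/2,P:11/2):3,T:17/2)
total length: 47/2

47/2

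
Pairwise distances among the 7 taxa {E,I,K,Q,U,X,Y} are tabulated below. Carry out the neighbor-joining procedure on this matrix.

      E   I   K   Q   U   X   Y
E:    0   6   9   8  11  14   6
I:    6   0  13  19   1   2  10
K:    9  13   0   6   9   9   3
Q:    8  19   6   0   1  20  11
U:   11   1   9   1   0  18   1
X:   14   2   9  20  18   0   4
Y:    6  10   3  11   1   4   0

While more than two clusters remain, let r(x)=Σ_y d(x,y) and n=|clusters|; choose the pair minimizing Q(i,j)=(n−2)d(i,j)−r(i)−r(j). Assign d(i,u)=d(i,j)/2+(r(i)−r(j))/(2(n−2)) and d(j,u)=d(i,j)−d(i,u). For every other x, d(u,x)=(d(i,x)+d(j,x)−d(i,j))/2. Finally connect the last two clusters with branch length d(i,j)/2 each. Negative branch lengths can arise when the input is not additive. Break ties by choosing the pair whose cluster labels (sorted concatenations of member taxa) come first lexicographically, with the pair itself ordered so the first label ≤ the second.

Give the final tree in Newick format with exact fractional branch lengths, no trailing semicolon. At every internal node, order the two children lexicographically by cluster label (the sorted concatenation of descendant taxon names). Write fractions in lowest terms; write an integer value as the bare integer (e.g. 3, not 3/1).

((((E:11/3,(I:-3/5,X:13/5):16/3):3/2,Y:0):3/4,K:5/2):9/4,(Q:9/4,U:-5/4):9/4)

step 1: merge (I,X) at d=2, Q=-108; branch lengths I→-3/5, X→13/5; new cluster IX
  updated: d(E,IX)=9, d(IX,K)=10, d(IX,Q)=37/2, d(IX,U)=17/2, d(IX,Y)=6
step 2: merge (Q,U) at d=1, Q=-71; branch lengths Q→9/4, U→-5/4; new cluster QU
  updated: d(E,QU)=9, d(IX,QU)=13, d(K,QU)=7, d(QU,Y)=11/2
step 3: merge (E,IX) at d=9, Q=-44; branch lengths E→11/3, IX→16/3; new cluster EIX
  updated: d(EIX,K)=5, d(EIX,QU)=13/2, d(EIX,Y)=3/2
step 4: merge (EIX,Y) at d=3/2, Q=-20; branch lengths EIX→3/2, Y→0; new cluster EIXY
  updated: d(EIXY,K)=13/4, d(EIXY,QU)=21/4
step 5: merge (EIXY,K) at d=13/4, Q=-31/2; branch lengths EIXY→3/4, K→5/2; new cluster EIKXY
  updated: d(EIKXY,QU)=9/2
step 6: merge (EIKXY,QU) at d=9/2; branch lengths EIKXY→9/4, QU→9/4; new cluster EIKQUXY
final tree: ((((E:11/3,(I:-3/5,X:13/5):16/3):3/2,Y:0):3/4,K:5/2):9/4,(Q:9/4,U:-5/4):9/4)
total length: 85/4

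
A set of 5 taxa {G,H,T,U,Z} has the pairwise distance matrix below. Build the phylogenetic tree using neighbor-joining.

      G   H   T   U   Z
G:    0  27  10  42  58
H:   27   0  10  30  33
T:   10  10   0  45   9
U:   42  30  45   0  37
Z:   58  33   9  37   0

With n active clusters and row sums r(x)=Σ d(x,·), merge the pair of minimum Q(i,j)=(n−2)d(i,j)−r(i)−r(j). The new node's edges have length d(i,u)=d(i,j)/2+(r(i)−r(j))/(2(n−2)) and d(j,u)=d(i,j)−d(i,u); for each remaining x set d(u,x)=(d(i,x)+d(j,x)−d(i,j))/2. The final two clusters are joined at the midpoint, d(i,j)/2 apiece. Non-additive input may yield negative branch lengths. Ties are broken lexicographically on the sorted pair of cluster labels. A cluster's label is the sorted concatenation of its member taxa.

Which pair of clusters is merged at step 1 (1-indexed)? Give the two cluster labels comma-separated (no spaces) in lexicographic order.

T,Z

step 1: merge (T,Z) at d=9, Q=-184; branch lengths T→-6, Z→15; new cluster TZ
  updated: d(G,TZ)=59/2, d(H,TZ)=17, d(TZ,U)=73/2
step 2: merge (G,U) at d=42, Q=-123; branch lengths G→37/2, U→47/2; new cluster GU
  updated: d(GU,H)=15/2, d(GU,TZ)=12
step 3: merge (GU,H) at d=15/2, Q=-73/2; branch lengths GU→5/4, H→25/4; new cluster GHU
  updated: d(GHU,TZ)=43/4
step 4: merge (GHU,TZ) at d=43/4; branch lengths GHU→43/8, TZ→43/8; new cluster GHTUZ
final tree: (((G:37/2,U:47/2):5/4,H:25/4):43/8,(T:-6,Z:15):43/8)
total length: 277/4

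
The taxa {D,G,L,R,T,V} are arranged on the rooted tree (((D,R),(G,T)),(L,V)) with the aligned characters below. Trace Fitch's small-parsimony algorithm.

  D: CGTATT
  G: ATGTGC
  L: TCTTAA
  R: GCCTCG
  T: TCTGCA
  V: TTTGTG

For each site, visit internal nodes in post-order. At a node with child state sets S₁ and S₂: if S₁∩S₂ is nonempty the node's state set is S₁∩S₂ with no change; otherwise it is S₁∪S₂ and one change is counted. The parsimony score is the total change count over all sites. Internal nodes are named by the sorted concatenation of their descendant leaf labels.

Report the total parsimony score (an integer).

site 0, node DR: D={C} ∪ R={G} → {C,G} (+1)
site 0, node GT: G={A} ∪ T={T} → {A,T} (+1)
site 0, node DGRT: DR={C,G} ∪ GT={A,T} → {A,C,G,T} (+1)
site 0, node LV: L={T} ∩ V={T} → {T} (+0)
site 0, node DGLRTV: DGRT={A,C,G,T} ∩ LV={T} → {T} (+0)
site 1, node DR: D={G} ∪ R={C} → {C,G} (+1)
site 1, node GT: G={T} ∪ T={C} → {C,T} (+1)
site 1, node DGRT: DR={C,G} ∩ GT={C,T} → {C} (+0)
site 1, node LV: L={C} ∪ V={T} → {C,T} (+1)
site 1, node DGLRTV: DGRT={C} ∩ LV={C,T} → {C} (+0)
site 2, node DR: D={T} ∪ R={C} → {C,T} (+1)
site 2, node GT: G={G} ∪ T={T} → {G,T} (+1)
site 2, node DGRT: DR={C,T} ∩ GT={G,T} → {T} (+0)
site 2, node LV: L={T} ∩ V={T} → {T} (+0)
site 2, node DGLRTV: DGRT={T} ∩ LV={T} → {T} (+0)
site 3, node DR: D={A} ∪ R={T} → {A,T} (+1)
site 3, node GT: G={T} ∪ T={G} → {G,T} (+1)
site 3, node DGRT: DR={A,T} ∩ GT={G,T} → {T} (+0)
site 3, node LV: L={T} ∪ V={G} → {G,T} (+1)
site 3, node DGLRTV: DGRT={T} ∩ LV={G,T} → {T} (+0)
site 4, node DR: D={T} ∪ R={C} → {C,T} (+1)
site 4, node GT: G={G} ∪ T={C} → {C,G} (+1)
site 4, node DGRT: DR={C,T} ∩ GT={C,G} → {C} (+0)
site 4, node LV: L={A} ∪ V={T} → {A,T} (+1)
site 4, node DGLRTV: DGRT={C} ∪ LV={A,T} → {A,C,T} (+1)
site 5, node DR: D={T} ∪ R={G} → {G,T} (+1)
site 5, node GT: G={C} ∪ T={A} → {A,C} (+1)
site 5, node DGRT: DR={G,T} ∪ GT={A,C} → {A,C,G,T} (+1)
site 5, node LV: L={A} ∪ V={G} → {A,G} (+1)
site 5, node DGLRTV: DGRT={A,C,G,T} ∩ LV={A,G} → {A,G} (+0)
per-site changes: [3, 3, 2, 3, 4, 4]; total = 19

19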